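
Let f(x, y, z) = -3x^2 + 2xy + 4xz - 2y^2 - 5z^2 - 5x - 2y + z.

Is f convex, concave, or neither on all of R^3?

f is quadratic, so its Hessian is the constant matrix H = [[-6, 2, 4], [2, -4, 0], [4, 0, -10]].
Leading principal minors: -6, 20, -136.
Signs alternate −, +, − ⇒ H ≺ 0 ⇒ concave.

concave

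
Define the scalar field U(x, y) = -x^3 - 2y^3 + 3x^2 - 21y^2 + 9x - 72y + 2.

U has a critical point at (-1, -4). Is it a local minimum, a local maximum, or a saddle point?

local minimum

The mixed partial ∂²U/∂x∂y is 0, so the Hessian at any point is diag(U_xx, U_yy) = diag(6(-x + 1), -6(2y + 7)).
At (-1, -4): H = diag(12, 6).
Both eigenvalues are positive, so H is positive definite: a local minimum.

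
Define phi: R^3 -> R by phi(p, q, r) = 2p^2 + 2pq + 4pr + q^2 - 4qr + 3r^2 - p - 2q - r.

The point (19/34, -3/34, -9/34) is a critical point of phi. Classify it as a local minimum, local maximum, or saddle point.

saddle point

The Hessian is constant: H = [[4, 2, 4], [2, 2, -4], [4, -4, 6]].
Leading principal minors: Δ₁ = 4, Δ₂ = 4, Δ₃ = -136.
The minors fit neither the all-positive nor the alternating-sign pattern, so H is indefinite: a saddle point.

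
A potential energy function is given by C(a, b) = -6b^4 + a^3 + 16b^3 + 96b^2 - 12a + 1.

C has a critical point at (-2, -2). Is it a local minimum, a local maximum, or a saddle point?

local maximum

The mixed partial ∂²C/∂a∂b is 0, so the Hessian at any point is diag(C_aa, C_bb) = diag(6a, 24(-3b^2 + 4b + 8)).
At (-2, -2): H = diag(-12, -288).
Both eigenvalues are negative, so H is negative definite: a local maximum.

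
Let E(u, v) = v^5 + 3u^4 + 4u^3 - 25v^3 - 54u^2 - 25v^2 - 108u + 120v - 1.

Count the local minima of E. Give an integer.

E separates as a function of u plus a function of v, so ∇E=0 decouples.
∂E/∂u = 12(u - 3)(u + 1)(u + 3) = 0 at u ∈ {-3, -1, 3}; ∂E/∂v = 5(v - 4)(v - 1)(v + 2)(v + 3) = 0 at v ∈ {-3, -2, 1, 4}.
The Hessian is diagonal: diag(E_uu, E_vv). Second derivatives: E_uu(-3)=144, E_uu(-1)=-96, E_uu(3)=288; E_vv(-3)=-140, E_vv(-2)=90, E_vv(1)=-180, E_vv(4)=630.
Local minima occur where both diagonal entries positive: (-3, -2), (-3, 4), (3, -2), (3, 4). Count: 4.

4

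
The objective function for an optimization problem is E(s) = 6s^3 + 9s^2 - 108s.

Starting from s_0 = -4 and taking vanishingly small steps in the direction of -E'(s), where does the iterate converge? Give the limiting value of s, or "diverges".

E'(s) = 18(s - 2)(s + 3), so E'(-4) = 108.
Gradient descent moves in the -E' direction, i.e. s is decreasing.
There is no critical point below s=-4, and E' keeps the same sign, so the iterate runs off to −∞.

diverges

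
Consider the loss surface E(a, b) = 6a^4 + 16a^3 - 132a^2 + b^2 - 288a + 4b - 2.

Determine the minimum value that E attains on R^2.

E(a,b) separates as P(a) + Q(b) − 2, so its minimum is min P + min Q − 2.
P'(a) = 24(a - 3)(a + 1)(a + 4) vanishes at a ∈ {-4, -1, 3}; Q'(b) = 2b + 4 vanishes at b ∈ {-2}.
Local minima of P (where P''>0): P(-4)=-448, P(3)=-1134. Local minima of Q: Q(-2)=-4.
So the global minimum of E is P(3) + Q(-2) − 2 = -1134 − 4 − 2 = -1140, attained at (3, -2).

-1140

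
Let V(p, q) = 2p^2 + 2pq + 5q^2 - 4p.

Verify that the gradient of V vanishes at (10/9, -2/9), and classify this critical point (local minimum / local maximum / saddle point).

∇V = (4p + 2q - 4, 2p + 10q); substituting (10/9, -2/9) gives ∇V = (0, 0), so (10/9, -2/9) is indeed a critical point.
The Hessian of V is constant: H = [[4, 2], [2, 10]].
det(H) = 4·10 − 2² = 36.
det(H) > 0 and tr(H) = 14 > 0, so H is positive definite and the point is a local minimum.

local minimum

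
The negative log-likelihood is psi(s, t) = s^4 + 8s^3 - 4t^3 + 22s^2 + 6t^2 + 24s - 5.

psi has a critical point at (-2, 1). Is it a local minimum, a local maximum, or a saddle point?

local maximum

The mixed partial ∂²psi/∂s∂t is 0, so the Hessian at any point is diag(psi_ss, psi_tt) = diag(4(3s^2 + 12s + 11), 12(-2t + 1)).
At (-2, 1): H = diag(-4, -12).
Both eigenvalues are negative, so H is negative definite: a local maximum.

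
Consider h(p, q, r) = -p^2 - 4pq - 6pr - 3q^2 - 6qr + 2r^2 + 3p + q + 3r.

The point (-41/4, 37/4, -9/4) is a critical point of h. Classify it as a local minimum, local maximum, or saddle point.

The Hessian is constant: H = [[-2, -4, -6], [-4, -6, -6], [-6, -6, 4]].
Leading principal minors: Δ₁ = -2, Δ₂ = -4, Δ₃ = -16.
The minors fit neither the all-positive nor the alternating-sign pattern, so H is indefinite: a saddle point.

saddle point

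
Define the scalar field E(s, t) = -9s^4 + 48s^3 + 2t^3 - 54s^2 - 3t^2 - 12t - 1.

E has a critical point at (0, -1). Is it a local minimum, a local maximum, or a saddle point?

The mixed partial ∂²E/∂s∂t is 0, so the Hessian at any point is diag(E_ss, E_tt) = diag(36(-3s^2 + 8s - 3), 6(2t - 1)).
At (0, -1): H = diag(-108, -18).
Both eigenvalues are negative, so H is negative definite: a local maximum.

local maximum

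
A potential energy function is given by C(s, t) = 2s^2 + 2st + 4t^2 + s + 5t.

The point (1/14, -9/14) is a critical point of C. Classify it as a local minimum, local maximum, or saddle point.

The Hessian of C is constant: H = [[4, 2], [2, 8]].
det(H) = 4·8 − 2² = 28.
det(H) > 0 and tr(H) = 12 > 0, so H is positive definite and the point is a local minimum.

local minimum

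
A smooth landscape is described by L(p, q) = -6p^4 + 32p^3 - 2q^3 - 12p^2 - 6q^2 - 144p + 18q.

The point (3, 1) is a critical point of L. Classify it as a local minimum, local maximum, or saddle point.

local maximum

The mixed partial ∂²L/∂p∂q is 0, so the Hessian at any point is diag(L_pp, L_qq) = diag(24(-3p^2 + 8p - 1), -12(q + 1)).
At (3, 1): H = diag(-96, -24).
Both eigenvalues are negative, so H is negative definite: a local maximum.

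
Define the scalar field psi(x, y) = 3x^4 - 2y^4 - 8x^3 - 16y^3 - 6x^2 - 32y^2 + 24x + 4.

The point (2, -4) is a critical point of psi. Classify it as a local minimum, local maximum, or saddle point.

saddle point

The mixed partial ∂²psi/∂x∂y is 0, so the Hessian at any point is diag(psi_xx, psi_yy) = diag(12(3x^2 - 4x - 1), -8(3y^2 + 12y + 8)).
At (2, -4): H = diag(36, -64).
The eigenvalues have opposite signs, so H is indefinite: a saddle point.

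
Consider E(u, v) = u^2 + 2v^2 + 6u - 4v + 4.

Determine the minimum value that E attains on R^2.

-7

E(u,v) separates as P(u) + Q(v) + 4, so its minimum is min P + min Q + 4.
P'(u) = 2u + 6 vanishes at u ∈ {-3}; Q'(v) = 4v - 4 vanishes at v ∈ {1}.
Local minima of P (where P''>0): P(-3)=-9. Local minima of Q: Q(1)=-2.
So the global minimum of E is P(-3) + Q(1) + 4 = -9 − 2 + 4 = -7, attained at (-3, 1).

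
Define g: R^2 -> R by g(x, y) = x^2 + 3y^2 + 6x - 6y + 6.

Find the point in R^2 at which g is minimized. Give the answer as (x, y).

g(x,y) separates as P(x) + Q(y) + 6, so its minimum is min P + min Q + 6.
P'(x) = 2x + 6 vanishes at x ∈ {-3}; Q'(y) = 6y - 6 vanishes at y ∈ {1}.
Local minima of P (where P''>0): P(-3)=-9. Local minima of Q: Q(1)=-3.
So the global minimum of g is P(-3) + Q(1) + 6 = -9 − 3 + 6 = -6, attained at (-3, 1).

(-3, 1)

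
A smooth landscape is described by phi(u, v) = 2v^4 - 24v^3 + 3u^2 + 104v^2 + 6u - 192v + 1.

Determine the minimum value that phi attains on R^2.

-130

phi(u,v) separates as P(u) + Q(v) + 1, so its minimum is min P + min Q + 1.
P'(u) = 6u + 6 vanishes at u ∈ {-1}; Q'(v) = 8(v - 4)(v - 3)(v - 2) vanishes at v ∈ {2, 3, 4}.
Local minima of P (where P''>0): P(-1)=-3. Local minima of Q: Q(2)=-128, Q(4)=-128.
So the global minimum of phi is P(-1) + Q(2) + 1 = -3 − 128 + 1 = -130, attained at (-1, 2).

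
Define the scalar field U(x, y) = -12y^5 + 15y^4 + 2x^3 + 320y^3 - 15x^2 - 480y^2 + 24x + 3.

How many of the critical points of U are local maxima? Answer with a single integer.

U separates as a function of x plus a function of y, so ∇U=0 decouples.
∂U/∂x = 6(x - 4)(x - 1) = 0 at x ∈ {1, 4}; ∂U/∂y = -60y(y - 4)(y - 1)(y + 4) = 0 at y ∈ {-4, 0, 1, 4}.
The Hessian is diagonal: diag(U_xx, U_yy). Second derivatives: U_xx(1)=-18, U_xx(4)=18; U_yy(-4)=9600, U_yy(0)=-960, U_yy(1)=900, U_yy(4)=-5760.
Local maxima occur where both diagonal entries negative: (1, 0), (1, 4). Count: 2.

2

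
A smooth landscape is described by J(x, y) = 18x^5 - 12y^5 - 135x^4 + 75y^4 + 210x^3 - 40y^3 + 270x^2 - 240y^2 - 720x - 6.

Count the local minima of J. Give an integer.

J separates as a function of x plus a function of y, so ∇J=0 decouples.
∂J/∂x = 90(x - 4)(x - 2)(x - 1)(x + 1) = 0 at x ∈ {-1, 1, 2, 4}; ∂J/∂y = -60y(y - 4)(y - 2)(y + 1) = 0 at y ∈ {-1, 0, 2, 4}.
The Hessian is diagonal: diag(J_xx, J_yy). Second derivatives: J_xx(-1)=-2700, J_xx(1)=540, J_xx(2)=-540, J_xx(4)=2700; J_yy(-1)=900, J_yy(0)=-480, J_yy(2)=720, J_yy(4)=-2400.
Local minima occur where both diagonal entries positive: (1, -1), (1, 2), (4, -1), (4, 2). Count: 4.

4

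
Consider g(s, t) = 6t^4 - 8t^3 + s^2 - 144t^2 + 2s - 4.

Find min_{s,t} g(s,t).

g(s,t) separates as P(s) + Q(t) − 4, so its minimum is min P + min Q − 4.
P'(s) = 2s + 2 vanishes at s ∈ {-1}; Q'(t) = 24t(t - 4)(t + 3) vanishes at t ∈ {-3, 0, 4}.
Local minima of P (where P''>0): P(-1)=-1. Local minima of Q: Q(-3)=-594, Q(4)=-1280.
So the global minimum of g is P(-1) + Q(4) − 4 = -1 − 1280 − 4 = -1285, attained at (-1, 4).

-1285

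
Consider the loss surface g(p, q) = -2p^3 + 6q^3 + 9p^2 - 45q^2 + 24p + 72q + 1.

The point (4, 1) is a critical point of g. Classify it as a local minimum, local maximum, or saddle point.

The mixed partial ∂²g/∂p∂q is 0, so the Hessian at any point is diag(g_pp, g_qq) = diag(6(-2p + 3), 18(2q - 5)).
At (4, 1): H = diag(-30, -54).
Both eigenvalues are negative, so H is negative definite: a local maximum.

local maximum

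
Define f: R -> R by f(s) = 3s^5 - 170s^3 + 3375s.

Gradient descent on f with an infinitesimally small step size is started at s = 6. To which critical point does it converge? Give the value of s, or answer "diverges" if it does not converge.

f'(s) = 15(s - 5)(s - 3)(s + 3)(s + 5), so f'(6) = 4455.
Gradient descent moves in the -f' direction, i.e. s is decreasing.
The nearest critical point in that direction is s = 5, where f'' = 2400 > 0 (a local minimum). The iterate converges there.

5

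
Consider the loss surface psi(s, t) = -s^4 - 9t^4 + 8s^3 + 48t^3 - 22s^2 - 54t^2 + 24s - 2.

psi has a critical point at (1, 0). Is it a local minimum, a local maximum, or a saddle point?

The mixed partial ∂²psi/∂s∂t is 0, so the Hessian at any point is diag(psi_ss, psi_tt) = diag(4(-3s^2 + 12s - 11), 36(-3t^2 + 8t - 3)).
At (1, 0): H = diag(-8, -108).
Both eigenvalues are negative, so H is negative definite: a local maximum.

local maximum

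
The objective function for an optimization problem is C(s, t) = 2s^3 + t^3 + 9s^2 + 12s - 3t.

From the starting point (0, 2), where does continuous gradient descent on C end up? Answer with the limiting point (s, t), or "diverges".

C is separable, so gradient descent decouples: s follows -∂C/∂s, t follows -∂C/∂t.
∂C/∂s = 6(s + 1)(s + 2); at s=0 this is 12, so s decreases.
∂C/∂t = 3(t - 1)(t + 1); at t=2 this is 9, so t decreases.
s converges to its nearest critical value -1 (a local min of the s-part); t converges to 1. The iterate converges to (-1, 1).

(-1, 1)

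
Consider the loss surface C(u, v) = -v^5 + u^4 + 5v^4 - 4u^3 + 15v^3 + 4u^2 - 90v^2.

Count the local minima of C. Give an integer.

4

C separates as a function of u plus a function of v, so ∇C=0 decouples.
∂C/∂u = 4u(u - 2)(u - 1) = 0 at u ∈ {0, 1, 2}; ∂C/∂v = -5v(v - 4)(v - 3)(v + 3) = 0 at v ∈ {-3, 0, 3, 4}.
The Hessian is diagonal: diag(C_uu, C_vv). Second derivatives: C_uu(0)=8, C_uu(1)=-4, C_uu(2)=8; C_vv(-3)=630, C_vv(0)=-180, C_vv(3)=90, C_vv(4)=-140.
Local minima occur where both diagonal entries positive: (0, -3), (0, 3), (2, -3), (2, 3). Count: 4.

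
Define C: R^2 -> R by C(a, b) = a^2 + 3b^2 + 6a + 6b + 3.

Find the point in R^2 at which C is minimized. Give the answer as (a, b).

(-3, -1)

C(a,b) separates as P(a) + Q(b) + 3, so its minimum is min P + min Q + 3.
P'(a) = 2a + 6 vanishes at a ∈ {-3}; Q'(b) = 6b + 6 vanishes at b ∈ {-1}.
Local minima of P (where P''>0): P(-3)=-9. Local minima of Q: Q(-1)=-3.
So the global minimum of C is P(-3) + Q(-1) + 3 = -9 − 3 + 3 = -9, attained at (-3, -1).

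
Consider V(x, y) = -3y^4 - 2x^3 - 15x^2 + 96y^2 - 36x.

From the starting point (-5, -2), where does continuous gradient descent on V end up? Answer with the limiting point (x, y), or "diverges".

(-3, 0)

V is separable, so gradient descent decouples: x follows -∂V/∂x, y follows -∂V/∂y.
∂V/∂x = -6(x + 2)(x + 3); at x=-5 this is -36, so x increases.
∂V/∂y = -12y(y - 4)(y + 4); at y=-2 this is -288, so y increases.
x converges to its nearest critical value -3 (a local min of the x-part); y converges to 0. The iterate converges to (-3, 0).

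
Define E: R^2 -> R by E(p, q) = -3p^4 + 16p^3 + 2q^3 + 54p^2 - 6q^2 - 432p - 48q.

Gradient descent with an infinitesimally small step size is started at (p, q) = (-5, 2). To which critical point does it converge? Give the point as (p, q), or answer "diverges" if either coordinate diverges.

diverges

E is separable, so gradient descent decouples: p follows -∂E/∂p, q follows -∂E/∂q.
∂E/∂p = -12(p - 4)(p - 3)(p + 3); at p=-5 this is 1728, so p decreases.
∂E/∂q = 6(q - 4)(q + 2); at q=2 this is -48, so q increases.
The p-coordinate has no critical point in that direction and runs off to infinity.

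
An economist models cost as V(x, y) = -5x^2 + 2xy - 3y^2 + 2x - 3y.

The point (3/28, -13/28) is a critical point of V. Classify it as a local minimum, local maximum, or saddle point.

local maximum

The Hessian of V is constant: H = [[-10, 2], [2, -6]].
det(H) = (-10)·(-6) − 2² = 56.
det(H) > 0 and tr(H) = -16 < 0, so H is negative definite and the point is a local maximum.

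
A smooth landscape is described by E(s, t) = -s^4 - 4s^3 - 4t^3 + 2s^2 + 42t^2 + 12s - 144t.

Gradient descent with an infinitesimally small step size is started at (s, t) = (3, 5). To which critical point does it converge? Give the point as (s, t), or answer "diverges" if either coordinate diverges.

diverges

E is separable, so gradient descent decouples: s follows -∂E/∂s, t follows -∂E/∂t.
∂E/∂s = -4(s - 1)(s + 1)(s + 3); at s=3 this is -192, so s increases.
∂E/∂t = -12(t - 4)(t - 3); at t=5 this is -24, so t increases.
The s-coordinate has no critical point in that direction and runs off to infinity.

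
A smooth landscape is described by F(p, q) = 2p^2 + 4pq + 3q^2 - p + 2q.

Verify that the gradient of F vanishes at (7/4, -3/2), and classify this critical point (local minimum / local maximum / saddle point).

∇F = (4p + 4q - 1, 4p + 6q + 2); substituting (7/4, -3/2) gives ∇F = (0, 0), so (7/4, -3/2) is indeed a critical point.
The Hessian of F is constant: H = [[4, 4], [4, 6]].
det(H) = 4·6 − 4² = 8.
det(H) > 0 and tr(H) = 10 > 0, so H is positive definite and the point is a local minimum.

local minimum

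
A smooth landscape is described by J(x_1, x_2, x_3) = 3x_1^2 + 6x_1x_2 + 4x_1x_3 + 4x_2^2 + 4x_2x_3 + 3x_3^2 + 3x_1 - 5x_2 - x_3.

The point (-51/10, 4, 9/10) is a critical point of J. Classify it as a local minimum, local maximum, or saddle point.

The Hessian is constant: H = [[6, 6, 4], [6, 8, 4], [4, 4, 6]].
Leading principal minors: Δ₁ = 6, Δ₂ = 12, Δ₃ = 40.
All leading minors are positive, so H is positive definite: a local minimum.

local minimum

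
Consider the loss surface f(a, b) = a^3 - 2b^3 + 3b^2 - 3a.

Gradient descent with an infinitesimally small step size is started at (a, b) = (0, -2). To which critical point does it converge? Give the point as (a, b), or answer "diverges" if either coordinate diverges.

f is separable, so gradient descent decouples: a follows -∂f/∂a, b follows -∂f/∂b.
∂f/∂a = 3(a - 1)(a + 1); at a=0 this is -3, so a increases.
∂f/∂b = -6b(b - 1); at b=-2 this is -36, so b increases.
a converges to its nearest critical value 1 (a local min of the a-part); b converges to 0. The iterate converges to (1, 0).

(1, 0)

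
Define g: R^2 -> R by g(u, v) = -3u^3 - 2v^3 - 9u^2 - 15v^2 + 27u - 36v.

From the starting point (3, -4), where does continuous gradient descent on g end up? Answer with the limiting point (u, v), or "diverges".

g is separable, so gradient descent decouples: u follows -∂g/∂u, v follows -∂g/∂v.
∂g/∂u = -9(u - 1)(u + 3); at u=3 this is -108, so u increases.
∂g/∂v = -6(v + 2)(v + 3); at v=-4 this is -12, so v increases.
The u-coordinate has no critical point in that direction and runs off to infinity.

diverges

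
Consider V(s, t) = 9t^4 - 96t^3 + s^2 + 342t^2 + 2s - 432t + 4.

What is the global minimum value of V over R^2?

V(s,t) separates as P(s) + Q(t) + 4, so its minimum is min P + min Q + 4.
P'(s) = 2s + 2 vanishes at s ∈ {-1}; Q'(t) = 36(t - 4)(t - 3)(t - 1) vanishes at t ∈ {1, 3, 4}.
Local minima of P (where P''>0): P(-1)=-1. Local minima of Q: Q(1)=-177, Q(4)=-96.
So the global minimum of V is P(-1) + Q(1) + 4 = -1 − 177 + 4 = -174, attained at (-1, 1).

-174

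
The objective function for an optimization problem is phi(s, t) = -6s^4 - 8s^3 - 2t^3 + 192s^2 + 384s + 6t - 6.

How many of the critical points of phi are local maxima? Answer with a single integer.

2

phi separates as a function of s plus a function of t, so ∇phi=0 decouples.
∂phi/∂s = -24(s - 4)(s + 1)(s + 4) = 0 at s ∈ {-4, -1, 4}; ∂phi/∂t = -6(t - 1)(t + 1) = 0 at t ∈ {-1, 1}.
The Hessian is diagonal: diag(phi_ss, phi_tt). Second derivatives: phi_ss(-4)=-576, phi_ss(-1)=360, phi_ss(4)=-960; phi_tt(-1)=12, phi_tt(1)=-12.
Local maxima occur where both diagonal entries negative: (-4, 1), (4, 1). Count: 2.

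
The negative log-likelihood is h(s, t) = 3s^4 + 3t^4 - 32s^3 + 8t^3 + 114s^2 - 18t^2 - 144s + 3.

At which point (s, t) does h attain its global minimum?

(1, -3)

h(s,t) separates as P(s) + Q(t) + 3, so its minimum is min P + min Q + 3.
P'(s) = 12(s - 4)(s - 3)(s - 1) vanishes at s ∈ {1, 3, 4}; Q'(t) = 12t(t - 1)(t + 3) vanishes at t ∈ {-3, 0, 1}.
Local minima of P (where P''>0): P(1)=-59, P(4)=-32. Local minima of Q: Q(-3)=-135, Q(1)=-7.
So the global minimum of h is P(1) + Q(-3) + 3 = -59 − 135 + 3 = -191, attained at (1, -3).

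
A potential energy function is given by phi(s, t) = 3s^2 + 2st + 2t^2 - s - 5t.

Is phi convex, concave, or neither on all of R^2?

convex

phi is quadratic, so its Hessian is the constant matrix H = [[6, 2], [2, 4]].
det(H) = 20, tr(H) = 10.
det(H) > 0 and tr(H) > 0, so H is positive definite everywhere: convex.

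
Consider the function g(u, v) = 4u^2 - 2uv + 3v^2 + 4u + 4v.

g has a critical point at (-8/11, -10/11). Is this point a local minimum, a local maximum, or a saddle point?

The Hessian of g is constant: H = [[8, -2], [-2, 6]].
det(H) = 8·6 − (-2)² = 44.
det(H) > 0 and tr(H) = 14 > 0, so H is positive definite and the point is a local minimum.

local minimum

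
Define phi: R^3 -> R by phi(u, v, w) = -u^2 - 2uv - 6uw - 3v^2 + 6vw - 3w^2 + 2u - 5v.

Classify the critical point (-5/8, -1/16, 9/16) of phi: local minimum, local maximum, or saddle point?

The Hessian is constant: H = [[-2, -2, -6], [-2, -6, 6], [-6, 6, -6]].
Leading principal minors: Δ₁ = -2, Δ₂ = 8, Δ₃ = 384.
The minors fit neither the all-positive nor the alternating-sign pattern, so H is indefinite: a saddle point.

saddle point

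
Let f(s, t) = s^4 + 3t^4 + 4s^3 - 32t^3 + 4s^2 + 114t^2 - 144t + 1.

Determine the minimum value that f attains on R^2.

f(s,t) separates as P(s) + Q(t) + 1, so its minimum is min P + min Q + 1.
P'(s) = 4s(s + 1)(s + 2) vanishes at s ∈ {-2, -1, 0}; Q'(t) = 12(t - 4)(t - 3)(t - 1) vanishes at t ∈ {1, 3, 4}.
Local minima of P (where P''>0): P(-2)=0, P(0)=0. Local minima of Q: Q(1)=-59, Q(4)=-32.
So the global minimum of f is P(-2) + Q(1) + 1 = 0 − 59 + 1 = -58, attained at (-2, 1).

-58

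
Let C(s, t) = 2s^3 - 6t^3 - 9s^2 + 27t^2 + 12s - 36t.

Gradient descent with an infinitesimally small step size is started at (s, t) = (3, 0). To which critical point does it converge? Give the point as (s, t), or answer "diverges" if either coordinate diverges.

(2, 1)

C is separable, so gradient descent decouples: s follows -∂C/∂s, t follows -∂C/∂t.
∂C/∂s = 6(s - 2)(s - 1); at s=3 this is 12, so s decreases.
∂C/∂t = -18(t - 2)(t - 1); at t=0 this is -36, so t increases.
s converges to its nearest critical value 2 (a local min of the s-part); t converges to 1. The iterate converges to (2, 1).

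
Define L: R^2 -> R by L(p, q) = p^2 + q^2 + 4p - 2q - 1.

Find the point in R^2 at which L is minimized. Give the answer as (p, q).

(-2, 1)

L(p,q) separates as A(p) + B(q) − 1, so its minimum is min A + min B − 1.
A'(p) = 2p + 4 vanishes at p ∈ {-2}; B'(q) = 2q - 2 vanishes at q ∈ {1}.
Local minima of A (where A''>0): A(-2)=-4. Local minima of B: B(1)=-1.
So the global minimum of L is A(-2) + B(1) − 1 = -4 − 1 − 1 = -6, attained at (-2, 1).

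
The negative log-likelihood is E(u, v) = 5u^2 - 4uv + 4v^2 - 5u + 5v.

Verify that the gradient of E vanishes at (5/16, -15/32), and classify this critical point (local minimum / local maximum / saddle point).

local minimum

∇E = (10u - 4v - 5, -4u + 8v + 5); substituting (5/16, -15/32) gives ∇E = (0, 0), so (5/16, -15/32) is indeed a critical point.
The Hessian of E is constant: H = [[10, -4], [-4, 8]].
det(H) = 10·8 − (-4)² = 64.
det(H) > 0 and tr(H) = 18 > 0, so H is positive definite and the point is a local minimum.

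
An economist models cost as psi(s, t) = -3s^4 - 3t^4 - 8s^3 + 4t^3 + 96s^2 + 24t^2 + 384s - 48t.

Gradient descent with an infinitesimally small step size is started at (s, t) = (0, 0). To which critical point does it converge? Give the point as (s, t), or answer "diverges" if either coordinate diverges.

(-2, 1)

psi is separable, so gradient descent decouples: s follows -∂psi/∂s, t follows -∂psi/∂t.
∂psi/∂s = -12(s - 4)(s + 2)(s + 4); at s=0 this is 384, so s decreases.
∂psi/∂t = -12(t - 2)(t - 1)(t + 2); at t=0 this is -48, so t increases.
s converges to its nearest critical value -2 (a local min of the s-part); t converges to 1. The iterate converges to (-2, 1).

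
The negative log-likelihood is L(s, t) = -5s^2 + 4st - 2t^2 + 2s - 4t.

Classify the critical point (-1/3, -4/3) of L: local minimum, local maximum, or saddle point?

The Hessian of L is constant: H = [[-10, 4], [4, -4]].
det(H) = (-10)·(-4) − 4² = 24.
det(H) > 0 and tr(H) = -14 < 0, so H is negative definite and the point is a local maximum.

local maximum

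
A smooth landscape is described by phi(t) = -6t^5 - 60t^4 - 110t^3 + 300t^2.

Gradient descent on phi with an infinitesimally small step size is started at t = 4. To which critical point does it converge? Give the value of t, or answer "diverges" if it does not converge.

diverges

phi'(t) = -30t(t - 1)(t + 4)(t + 5), so phi'(4) = -25920.
Gradient descent moves in the -phi' direction, i.e. t is increasing.
There is no critical point above t=4, and phi' keeps the same sign, so the iterate runs off to +∞.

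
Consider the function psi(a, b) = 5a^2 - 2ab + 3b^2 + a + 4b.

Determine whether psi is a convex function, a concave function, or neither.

convex

psi is quadratic, so its Hessian is the constant matrix H = [[10, -2], [-2, 6]].
det(H) = 56, tr(H) = 16.
det(H) > 0 and tr(H) > 0, so H is positive definite everywhere: convex.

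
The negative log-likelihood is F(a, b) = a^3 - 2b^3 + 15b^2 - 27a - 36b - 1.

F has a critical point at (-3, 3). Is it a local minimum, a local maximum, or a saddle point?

local maximum

The mixed partial ∂²F/∂a∂b is 0, so the Hessian at any point is diag(F_aa, F_bb) = diag(6a, 6(-2b + 5)).
At (-3, 3): H = diag(-18, -6).
Both eigenvalues are negative, so H is negative definite: a local maximum.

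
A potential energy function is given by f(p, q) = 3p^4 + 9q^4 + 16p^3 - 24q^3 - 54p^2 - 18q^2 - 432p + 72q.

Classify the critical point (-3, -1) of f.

saddle point

The mixed partial ∂²f/∂p∂q is 0, so the Hessian at any point is diag(f_pp, f_qq) = diag(12(3p^2 + 8p - 9), 36(3q^2 - 4q - 1)).
At (-3, -1): H = diag(-72, 216).
The eigenvalues have opposite signs, so H is indefinite: a saddle point.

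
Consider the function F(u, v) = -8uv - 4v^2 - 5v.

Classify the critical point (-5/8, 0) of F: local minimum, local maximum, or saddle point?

The Hessian of F is constant: H = [[0, -8], [-8, -8]].
det(H) = 0·(-8) − (-8)² = -64.
Since det(H) < 0, H is indefinite and the critical point is a saddle point.

saddle point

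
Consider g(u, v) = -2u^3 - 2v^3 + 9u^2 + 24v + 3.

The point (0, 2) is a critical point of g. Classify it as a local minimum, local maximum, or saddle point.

The mixed partial ∂²g/∂u∂v is 0, so the Hessian at any point is diag(g_uu, g_vv) = diag(6(-2u + 3), -12v).
At (0, 2): H = diag(18, -24).
The eigenvalues have opposite signs, so H is indefinite: a saddle point.

saddle point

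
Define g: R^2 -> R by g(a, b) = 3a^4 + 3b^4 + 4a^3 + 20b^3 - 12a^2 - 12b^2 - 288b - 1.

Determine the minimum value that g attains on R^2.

-449

g(a,b) separates as P(a) + Q(b) − 1, so its minimum is min P + min Q − 1.
P'(a) = 12a(a - 1)(a + 2) vanishes at a ∈ {-2, 0, 1}; Q'(b) = 12(b - 2)(b + 3)(b + 4) vanishes at b ∈ {-4, -3, 2}.
Local minima of P (where P''>0): P(-2)=-32, P(1)=-5. Local minima of Q: Q(-4)=448, Q(2)=-416.
So the global minimum of g is P(-2) + Q(2) − 1 = -32 − 416 − 1 = -449, attained at (-2, 2).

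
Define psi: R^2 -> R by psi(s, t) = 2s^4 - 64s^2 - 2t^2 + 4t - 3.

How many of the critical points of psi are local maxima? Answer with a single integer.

1

psi separates as a function of s plus a function of t, so ∇psi=0 decouples.
∂psi/∂s = 8s(s - 4)(s + 4) = 0 at s ∈ {-4, 0, 4}; ∂psi/∂t = -4(t - 1) = 0 at t ∈ {1}.
The Hessian is diagonal: diag(psi_ss, psi_tt). Second derivatives: psi_ss(-4)=256, psi_ss(0)=-128, psi_ss(4)=256; psi_tt(1)=-4.
Local maxima occur where both diagonal entries negative: (0, 1). Count: 1.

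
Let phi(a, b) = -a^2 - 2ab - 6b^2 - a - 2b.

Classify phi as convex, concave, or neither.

phi is quadratic, so its Hessian is the constant matrix H = [[-2, -2], [-2, -12]].
det(H) = 20, tr(H) = -14.
det(H) > 0 and tr(H) < 0, so H is negative definite everywhere: concave.

concave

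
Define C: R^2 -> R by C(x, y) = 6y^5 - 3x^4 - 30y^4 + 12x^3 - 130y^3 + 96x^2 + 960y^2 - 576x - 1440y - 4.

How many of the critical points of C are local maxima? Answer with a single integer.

4

C separates as a function of x plus a function of y, so ∇C=0 decouples.
∂C/∂x = -12(x - 4)(x - 3)(x + 4) = 0 at x ∈ {-4, 3, 4}; ∂C/∂y = 30(y - 4)(y - 3)(y - 1)(y + 4) = 0 at y ∈ {-4, 1, 3, 4}.
The Hessian is diagonal: diag(C_xx, C_yy). Second derivatives: C_xx(-4)=-672, C_xx(3)=84, C_xx(4)=-96; C_yy(-4)=-8400, C_yy(1)=900, C_yy(3)=-420, C_yy(4)=720.
Local maxima occur where both diagonal entries negative: (-4, -4), (-4, 3), (4, -4), (4, 3). Count: 4.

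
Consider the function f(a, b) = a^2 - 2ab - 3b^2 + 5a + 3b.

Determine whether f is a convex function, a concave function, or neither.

f is quadratic, so its Hessian is the constant matrix H = [[2, -2], [-2, -6]].
det(H) = -16, tr(H) = -4.
det(H) < 0, so H is indefinite: neither convex nor concave.

neither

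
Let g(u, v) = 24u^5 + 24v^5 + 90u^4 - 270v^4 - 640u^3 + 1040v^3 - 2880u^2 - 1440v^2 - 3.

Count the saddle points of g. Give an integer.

8

g separates as a function of u plus a function of v, so ∇g=0 decouples.
∂g/∂u = 120u(u - 4)(u + 3)(u + 4) = 0 at u ∈ {-4, -3, 0, 4}; ∂g/∂v = 120v(v - 4)(v - 3)(v - 2) = 0 at v ∈ {0, 2, 3, 4}.
The Hessian is diagonal: diag(g_uu, g_vv). Second derivatives: g_uu(-4)=-3840, g_uu(-3)=2520, g_uu(0)=-5760, g_uu(4)=26880; g_vv(0)=-2880, g_vv(2)=480, g_vv(3)=-360, g_vv(4)=960.
Saddle points occur where the two diagonal entries have opposite signs: (-4, 2), (-4, 4), (-3, 0), (-3, 3), (0, 2), (0, 4), (4, 0), (4, 3). Count: 8.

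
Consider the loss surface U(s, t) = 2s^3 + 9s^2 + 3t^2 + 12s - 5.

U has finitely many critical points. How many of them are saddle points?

1

U separates as a function of s plus a function of t, so ∇U=0 decouples.
∂U/∂s = 6(s + 1)(s + 2) = 0 at s ∈ {-2, -1}; ∂U/∂t = 6t = 0 at t ∈ {0}.
The Hessian is diagonal: diag(U_ss, U_tt). Second derivatives: U_ss(-2)=-6, U_ss(-1)=6; U_tt(0)=6.
Saddle points occur where the two diagonal entries have opposite signs: (-2, 0). Count: 1.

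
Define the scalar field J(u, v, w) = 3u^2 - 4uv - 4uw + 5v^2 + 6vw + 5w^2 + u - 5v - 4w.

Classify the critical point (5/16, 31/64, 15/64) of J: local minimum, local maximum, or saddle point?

local minimum

The Hessian is constant: H = [[6, -4, -4], [-4, 10, 6], [-4, 6, 10]].
Leading principal minors: Δ₁ = 6, Δ₂ = 44, Δ₃ = 256.
All leading minors are positive, so H is positive definite: a local minimum.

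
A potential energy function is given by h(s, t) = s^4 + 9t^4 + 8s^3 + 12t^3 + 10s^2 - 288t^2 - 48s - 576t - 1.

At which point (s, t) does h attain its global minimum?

(1, 4)

h(s,t) separates as P(s) + Q(t) − 1, so its minimum is min P + min Q − 1.
P'(s) = 4(s - 1)(s + 3)(s + 4) vanishes at s ∈ {-4, -3, 1}; Q'(t) = 36(t - 4)(t + 1)(t + 4) vanishes at t ∈ {-4, -1, 4}.
Local minima of P (where P''>0): P(-4)=96, P(1)=-29. Local minima of Q: Q(-4)=-768, Q(4)=-3840.
So the global minimum of h is P(1) + Q(4) − 1 = -29 − 3840 − 1 = -3870, attained at (1, 4).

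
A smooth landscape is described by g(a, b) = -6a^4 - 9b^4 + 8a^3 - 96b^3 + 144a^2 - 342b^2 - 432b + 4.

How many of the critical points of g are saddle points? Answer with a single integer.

g separates as a function of a plus a function of b, so ∇g=0 decouples.
∂g/∂a = -24a(a - 4)(a + 3) = 0 at a ∈ {-3, 0, 4}; ∂g/∂b = -36(b + 1)(b + 3)(b + 4) = 0 at b ∈ {-4, -3, -1}.
The Hessian is diagonal: diag(g_aa, g_bb). Second derivatives: g_aa(-3)=-504, g_aa(0)=288, g_aa(4)=-672; g_bb(-4)=-108, g_bb(-3)=72, g_bb(-1)=-216.
Saddle points occur where the two diagonal entries have opposite signs: (-3, -3), (0, -4), (0, -1), (4, -3). Count: 4.

4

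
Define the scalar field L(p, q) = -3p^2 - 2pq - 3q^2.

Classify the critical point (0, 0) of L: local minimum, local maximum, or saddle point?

The Hessian of L is constant: H = [[-6, -2], [-2, -6]].
det(H) = (-6)·(-6) − (-2)² = 32.
det(H) > 0 and tr(H) = -12 < 0, so H is negative definite and the point is a local maximum.

local maximum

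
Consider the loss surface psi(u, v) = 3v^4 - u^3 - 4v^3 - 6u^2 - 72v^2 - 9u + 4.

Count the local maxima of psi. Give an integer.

1

psi separates as a function of u plus a function of v, so ∇psi=0 decouples.
∂psi/∂u = -3(u + 1)(u + 3) = 0 at u ∈ {-3, -1}; ∂psi/∂v = 12v(v - 4)(v + 3) = 0 at v ∈ {-3, 0, 4}.
The Hessian is diagonal: diag(psi_uu, psi_vv). Second derivatives: psi_uu(-3)=6, psi_uu(-1)=-6; psi_vv(-3)=252, psi_vv(0)=-144, psi_vv(4)=336.
Local maxima occur where both diagonal entries negative: (-1, 0). Count: 1.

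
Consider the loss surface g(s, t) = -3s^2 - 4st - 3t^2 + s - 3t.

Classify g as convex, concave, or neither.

g is quadratic, so its Hessian is the constant matrix H = [[-6, -4], [-4, -6]].
det(H) = 20, tr(H) = -12.
det(H) > 0 and tr(H) < 0, so H is negative definite everywhere: concave.

concave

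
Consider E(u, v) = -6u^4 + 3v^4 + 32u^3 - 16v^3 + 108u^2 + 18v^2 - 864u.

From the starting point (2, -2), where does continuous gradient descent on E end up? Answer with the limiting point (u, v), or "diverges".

(3, 0)

E is separable, so gradient descent decouples: u follows -∂E/∂u, v follows -∂E/∂v.
∂E/∂u = -24(u - 4)(u - 3)(u + 3); at u=2 this is -240, so u increases.
∂E/∂v = 12v(v - 3)(v - 1); at v=-2 this is -360, so v increases.
u converges to its nearest critical value 3 (a local min of the u-part); v converges to 0. The iterate converges to (3, 0).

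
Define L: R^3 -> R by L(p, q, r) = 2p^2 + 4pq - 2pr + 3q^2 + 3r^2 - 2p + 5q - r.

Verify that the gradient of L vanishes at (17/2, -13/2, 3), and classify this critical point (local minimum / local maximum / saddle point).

local minimum

∇L = (4p + 4q - 2r - 2, 4p + 6q + 5, -2p + 6r - 1); substituting (17/2, -13/2, 3) gives ∇L = (0, 0, 0), so (17/2, -13/2, 3) is indeed a critical point.
The Hessian is constant: H = [[4, 4, -2], [4, 6, 0], [-2, 0, 6]].
Leading principal minors: Δ₁ = 4, Δ₂ = 8, Δ₃ = 24.
All leading minors are positive, so H is positive definite: a local minimum.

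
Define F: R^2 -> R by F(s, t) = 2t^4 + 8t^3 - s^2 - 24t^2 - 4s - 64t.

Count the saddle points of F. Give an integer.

2

F separates as a function of s plus a function of t, so ∇F=0 decouples.
∂F/∂s = -2(s + 2) = 0 at s ∈ {-2}; ∂F/∂t = 8(t - 2)(t + 1)(t + 4) = 0 at t ∈ {-4, -1, 2}.
The Hessian is diagonal: diag(F_ss, F_tt). Second derivatives: F_ss(-2)=-2; F_tt(-4)=144, F_tt(-1)=-72, F_tt(2)=144.
Saddle points occur where the two diagonal entries have opposite signs: (-2, -4), (-2, 2). Count: 2.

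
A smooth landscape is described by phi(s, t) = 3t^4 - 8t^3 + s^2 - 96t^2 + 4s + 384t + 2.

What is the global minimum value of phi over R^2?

-1794

phi(s,t) separates as P(s) + Q(t) + 2, so its minimum is min P + min Q + 2.
P'(s) = 2s + 4 vanishes at s ∈ {-2}; Q'(t) = 12(t - 4)(t - 2)(t + 4) vanishes at t ∈ {-4, 2, 4}.
Local minima of P (where P''>0): P(-2)=-4. Local minima of Q: Q(-4)=-1792, Q(4)=256.
So the global minimum of phi is P(-2) + Q(-4) + 2 = -4 − 1792 + 2 = -1794, attained at (-2, -4).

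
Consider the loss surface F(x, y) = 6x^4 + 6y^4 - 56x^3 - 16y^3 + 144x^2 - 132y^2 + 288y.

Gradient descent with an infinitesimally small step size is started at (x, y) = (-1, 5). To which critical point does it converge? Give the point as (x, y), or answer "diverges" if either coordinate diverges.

(0, 4)

F is separable, so gradient descent decouples: x follows -∂F/∂x, y follows -∂F/∂y.
∂F/∂x = 24x(x - 4)(x - 3); at x=-1 this is -480, so x increases.
∂F/∂y = 24(y - 4)(y - 1)(y + 3); at y=5 this is 768, so y decreases.
x converges to its nearest critical value 0 (a local min of the x-part); y converges to 4. The iterate converges to (0, 4).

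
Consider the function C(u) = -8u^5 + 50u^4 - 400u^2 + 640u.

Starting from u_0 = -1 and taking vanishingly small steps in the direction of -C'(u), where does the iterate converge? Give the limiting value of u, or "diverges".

-2

C'(u) = -40(u - 4)(u - 2)(u - 1)(u + 2), so C'(-1) = 1200.
Gradient descent moves in the -C' direction, i.e. u is decreasing.
The nearest critical point in that direction is u = -2, where C'' = 2880 > 0 (a local minimum). The iterate converges there.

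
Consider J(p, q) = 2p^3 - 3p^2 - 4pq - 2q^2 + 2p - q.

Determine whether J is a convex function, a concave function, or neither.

The term 2p^3 is cubic, so the Hessian is not constant.
∂²J/∂p² = 12p - 6, which takes both signs as p varies (negative for sufficiently negative p). A diagonal entry of the Hessian changing sign means the Hessian is neither positive- nor negative-semidefinite on all of R^2.

neither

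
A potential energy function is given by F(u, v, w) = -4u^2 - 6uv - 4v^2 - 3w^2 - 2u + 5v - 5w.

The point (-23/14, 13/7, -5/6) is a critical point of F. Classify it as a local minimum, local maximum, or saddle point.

The Hessian is constant: H = [[-8, -6, 0], [-6, -8, 0], [0, 0, -6]].
Leading principal minors: Δ₁ = -8, Δ₂ = 28, Δ₃ = -168.
The minors alternate sign starting negative (−, +, −), so H is negative definite: a local maximum.

local maximum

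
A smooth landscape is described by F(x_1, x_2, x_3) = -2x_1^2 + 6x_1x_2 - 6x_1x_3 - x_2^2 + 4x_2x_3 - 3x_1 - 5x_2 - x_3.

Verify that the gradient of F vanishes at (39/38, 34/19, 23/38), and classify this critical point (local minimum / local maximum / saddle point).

∇F = (-4x_1 + 6x_2 - 6x_3 - 3, 6x_1 - 2x_2 + 4x_3 - 5, -6x_1 + 4x_2 - 1); substituting (39/38, 34/19, 23/38) gives ∇F = (0, 0, 0), so (39/38, 34/19, 23/38) is indeed a critical point.
The Hessian is constant: H = [[-4, 6, -6], [6, -2, 4], [-6, 4, 0]].
Leading principal minors: Δ₁ = -4, Δ₂ = -28, Δ₃ = -152.
The minors fit neither the all-positive nor the alternating-sign pattern, so H is indefinite: a saddle point.

saddle point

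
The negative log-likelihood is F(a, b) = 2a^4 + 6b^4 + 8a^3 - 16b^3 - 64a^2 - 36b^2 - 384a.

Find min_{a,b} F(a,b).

-1806

F(a,b) separates as P(a) + Q(b), so its minimum is min P + min Q.
P'(a) = 8(a - 4)(a + 3)(a + 4) vanishes at a ∈ {-4, -3, 4}; Q'(b) = 24b(b - 3)(b + 1) vanishes at b ∈ {-1, 0, 3}.
Local minima of P (where P''>0): P(-4)=512, P(4)=-1536. Local minima of Q: Q(-1)=-14, Q(3)=-270.
So the global minimum of F is P(4) + Q(3) = -1536 − 270 = -1806, attained at (4, 3).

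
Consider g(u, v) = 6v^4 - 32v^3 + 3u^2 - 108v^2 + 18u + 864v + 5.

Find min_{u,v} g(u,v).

g(u,v) separates as P(u) + Q(v) + 5, so its minimum is min P + min Q + 5.
P'(u) = 6u + 18 vanishes at u ∈ {-3}; Q'(v) = 24(v - 4)(v - 3)(v + 3) vanishes at v ∈ {-3, 3, 4}.
Local minima of P (where P''>0): P(-3)=-27. Local minima of Q: Q(-3)=-2214, Q(4)=1216.
So the global minimum of g is P(-3) + Q(-3) + 5 = -27 − 2214 + 5 = -2236, attained at (-3, -3).

-2236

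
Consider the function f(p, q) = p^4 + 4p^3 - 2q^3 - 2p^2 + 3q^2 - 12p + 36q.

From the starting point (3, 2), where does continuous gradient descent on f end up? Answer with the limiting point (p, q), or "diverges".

(1, -2)

f is separable, so gradient descent decouples: p follows -∂f/∂p, q follows -∂f/∂q.
∂f/∂p = 4(p - 1)(p + 1)(p + 3); at p=3 this is 192, so p decreases.
∂f/∂q = -6(q - 3)(q + 2); at q=2 this is 24, so q decreases.
p converges to its nearest critical value 1 (a local min of the p-part); q converges to -2. The iterate converges to (1, -2).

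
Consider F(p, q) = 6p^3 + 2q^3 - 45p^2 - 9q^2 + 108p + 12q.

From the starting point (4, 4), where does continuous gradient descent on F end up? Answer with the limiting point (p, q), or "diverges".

(3, 2)

F is separable, so gradient descent decouples: p follows -∂F/∂p, q follows -∂F/∂q.
∂F/∂p = 18(p - 3)(p - 2); at p=4 this is 36, so p decreases.
∂F/∂q = 6(q - 2)(q - 1); at q=4 this is 36, so q decreases.
p converges to its nearest critical value 3 (a local min of the p-part); q converges to 2. The iterate converges to (3, 2).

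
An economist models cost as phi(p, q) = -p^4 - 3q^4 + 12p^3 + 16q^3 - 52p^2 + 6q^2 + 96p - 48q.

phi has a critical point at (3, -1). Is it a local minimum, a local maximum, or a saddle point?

The mixed partial ∂²phi/∂p∂q is 0, so the Hessian at any point is diag(phi_pp, phi_qq) = diag(4(-3p^2 + 18p - 26), 12(-3q^2 + 8q + 1)).
At (3, -1): H = diag(4, -120).
The eigenvalues have opposite signs, so H is indefinite: a saddle point.

saddle point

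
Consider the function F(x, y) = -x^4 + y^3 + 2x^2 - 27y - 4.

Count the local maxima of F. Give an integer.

F separates as a function of x plus a function of y, so ∇F=0 decouples.
∂F/∂x = -4x(x - 1)(x + 1) = 0 at x ∈ {-1, 0, 1}; ∂F/∂y = 3(y - 3)(y + 3) = 0 at y ∈ {-3, 3}.
The Hessian is diagonal: diag(F_xx, F_yy). Second derivatives: F_xx(-1)=-8, F_xx(0)=4, F_xx(1)=-8; F_yy(-3)=-18, F_yy(3)=18.
Local maxima occur where both diagonal entries negative: (-1, -3), (1, -3). Count: 2.

2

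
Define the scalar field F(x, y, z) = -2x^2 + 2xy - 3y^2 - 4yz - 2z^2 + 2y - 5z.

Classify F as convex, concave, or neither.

F is quadratic, so its Hessian is the constant matrix H = [[-4, 2, 0], [2, -6, -4], [0, -4, -4]].
Leading principal minors: -4, 20, -16.
Signs alternate −, +, − ⇒ H ≺ 0 ⇒ concave.

concave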